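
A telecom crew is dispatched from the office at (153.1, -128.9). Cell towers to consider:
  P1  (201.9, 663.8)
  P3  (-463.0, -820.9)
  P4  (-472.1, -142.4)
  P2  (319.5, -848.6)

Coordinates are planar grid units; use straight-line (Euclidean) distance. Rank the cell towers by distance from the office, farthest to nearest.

Distance from the office at (153.1, -128.9) to each:
P3 (-463.0, -820.9): 926.5
P1 (201.9, 663.8): 794.2
P2 (319.5, -848.6): 738.7
P4 (-472.1, -142.4): 625.3

P3, P1, P2, P4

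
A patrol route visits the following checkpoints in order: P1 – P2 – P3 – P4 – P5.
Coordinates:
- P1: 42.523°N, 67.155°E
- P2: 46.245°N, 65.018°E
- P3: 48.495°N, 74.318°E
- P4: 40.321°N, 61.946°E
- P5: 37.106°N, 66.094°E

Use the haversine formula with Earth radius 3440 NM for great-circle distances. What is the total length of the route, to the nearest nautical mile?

1638 NM

Leg distances:
P1→P2: 241.5 NM  (cumulative 241.5 NM)
P2→P3: 401.2 NM  (cumulative 642.8 NM)
P3→P4: 721.1 NM  (cumulative 1363.9 NM)
P4→P5: 273.8 NM  (cumulative 1637.7 NM)
Total route length ≈ 1638 NM.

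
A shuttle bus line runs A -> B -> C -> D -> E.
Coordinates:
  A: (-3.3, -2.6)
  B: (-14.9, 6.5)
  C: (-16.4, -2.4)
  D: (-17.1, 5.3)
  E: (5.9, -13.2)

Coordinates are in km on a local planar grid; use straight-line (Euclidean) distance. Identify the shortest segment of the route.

Leg distances:
A→B: 14.7 km
B→C: 9.0 km
C→D: 7.7 km
D→E: 29.5 km
The shortest leg is C–D at 7.7 km.

C–D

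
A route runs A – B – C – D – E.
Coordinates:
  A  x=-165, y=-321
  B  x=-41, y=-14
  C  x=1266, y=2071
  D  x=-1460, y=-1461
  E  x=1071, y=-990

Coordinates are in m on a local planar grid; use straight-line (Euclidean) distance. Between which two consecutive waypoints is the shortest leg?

Leg distances:
A→B: 331.1 m
B→C: 2460.8 m
C→D: 4461.6 m
D→E: 2574.5 m
The shortest leg is A–B at 331.1 m.

A–B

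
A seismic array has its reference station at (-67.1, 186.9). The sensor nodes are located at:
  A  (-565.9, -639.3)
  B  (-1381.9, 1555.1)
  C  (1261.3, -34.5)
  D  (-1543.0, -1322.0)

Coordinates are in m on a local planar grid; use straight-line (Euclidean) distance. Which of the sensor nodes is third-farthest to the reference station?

Distances from the reference station ((-67.1, 186.9)):
D: 2110.7 m
B: 1897.5 m
C: 1346.7 m
A: 965.1 m
The third-farthest is C at 1346.7 m.

C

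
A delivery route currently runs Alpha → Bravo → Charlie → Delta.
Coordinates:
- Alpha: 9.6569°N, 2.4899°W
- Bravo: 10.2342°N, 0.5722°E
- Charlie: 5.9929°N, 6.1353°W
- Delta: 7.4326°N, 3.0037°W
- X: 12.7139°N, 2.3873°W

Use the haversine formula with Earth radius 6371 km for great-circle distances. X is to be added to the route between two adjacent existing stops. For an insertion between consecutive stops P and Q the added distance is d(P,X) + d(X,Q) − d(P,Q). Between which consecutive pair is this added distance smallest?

Added distance for inserting X between each consecutive pair:
Alpha–Bravo: 422.9 km
Bravo–Charlie: 401.2 km
Charlie–Delta: 1062.9 km
Smallest added distance is 401.2 km, inserting between Bravo and Charlie.

between Bravo and Charlie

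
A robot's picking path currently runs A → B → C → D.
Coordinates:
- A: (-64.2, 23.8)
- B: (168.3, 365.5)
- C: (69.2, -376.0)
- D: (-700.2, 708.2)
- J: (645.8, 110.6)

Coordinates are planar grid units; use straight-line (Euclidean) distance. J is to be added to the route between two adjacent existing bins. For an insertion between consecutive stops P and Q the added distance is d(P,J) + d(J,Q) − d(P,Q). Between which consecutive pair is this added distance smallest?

between B and C

Added distance for inserting J between each consecutive pair:
A–B: 843.3
B–C: 547.7
C–D: 897.7
Smallest added distance is 547.7, inserting between B and C.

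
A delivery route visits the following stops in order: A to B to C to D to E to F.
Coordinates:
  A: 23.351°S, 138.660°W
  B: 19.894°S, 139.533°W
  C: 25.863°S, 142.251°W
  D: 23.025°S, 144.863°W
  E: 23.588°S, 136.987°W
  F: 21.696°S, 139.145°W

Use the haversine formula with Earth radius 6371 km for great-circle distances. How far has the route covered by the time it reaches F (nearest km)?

Leg distances:
A→B: 394.8 km  (cumulative 394.8 km)
B→C: 719.7 km  (cumulative 1114.5 km)
C→D: 411.7 km  (cumulative 1526.2 km)
D→E: 806.6 km  (cumulative 2332.8 km)
E→F: 305.4 km  (cumulative 2638.3 km)
Cumulative distance at F ≈ 2638 km.

2638 km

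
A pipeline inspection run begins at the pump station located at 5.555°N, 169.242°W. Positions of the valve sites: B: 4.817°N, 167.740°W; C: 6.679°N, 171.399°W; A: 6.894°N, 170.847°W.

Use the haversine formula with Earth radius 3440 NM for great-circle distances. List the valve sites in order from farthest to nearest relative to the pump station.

Distances from the pump station:
C 6.679°N, 171.399°W: 145.4 NM
A 6.894°N, 170.847°W: 125.1 NM
B 4.817°N, 167.740°W: 100.1 NM

C, A, B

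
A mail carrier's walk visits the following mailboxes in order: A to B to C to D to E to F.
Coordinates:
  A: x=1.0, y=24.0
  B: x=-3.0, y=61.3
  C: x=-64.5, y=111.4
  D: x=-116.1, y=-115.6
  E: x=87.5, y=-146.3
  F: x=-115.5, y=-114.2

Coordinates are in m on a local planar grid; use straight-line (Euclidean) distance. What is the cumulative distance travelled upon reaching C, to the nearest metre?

Leg distances:
A→B: 37.5 m  (cumulative 37.5 m)
B→C: 79.3 m  (cumulative 116.8 m)
Cumulative distance at C ≈ 117 m.

117 m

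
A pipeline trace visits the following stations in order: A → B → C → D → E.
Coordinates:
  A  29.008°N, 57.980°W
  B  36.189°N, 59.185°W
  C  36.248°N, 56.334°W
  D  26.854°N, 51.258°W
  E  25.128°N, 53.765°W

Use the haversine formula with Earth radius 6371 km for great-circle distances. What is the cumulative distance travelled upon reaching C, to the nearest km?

Leg distances:
A→B: 806.4 km  (cumulative 806.4 km)
B→C: 255.8 km  (cumulative 1062.2 km)
Cumulative distance at C ≈ 1062 km.

1062 km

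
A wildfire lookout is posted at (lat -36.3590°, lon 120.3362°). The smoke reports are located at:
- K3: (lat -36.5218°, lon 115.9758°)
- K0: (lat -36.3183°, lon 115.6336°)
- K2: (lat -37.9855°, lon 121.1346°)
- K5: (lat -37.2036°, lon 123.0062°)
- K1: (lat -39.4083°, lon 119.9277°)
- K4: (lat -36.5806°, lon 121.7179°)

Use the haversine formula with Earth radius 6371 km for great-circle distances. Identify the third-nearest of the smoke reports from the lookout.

K5

Distances from the lookout ((lat -36.3590°, lon 120.3362°)):
K4: 126.0 km
K2: 194.2 km
K5: 255.6 km
K1: 341.0 km
K3: 390.4 km
K0: 421.2 km
The third-nearest is K5 at 255.6 km.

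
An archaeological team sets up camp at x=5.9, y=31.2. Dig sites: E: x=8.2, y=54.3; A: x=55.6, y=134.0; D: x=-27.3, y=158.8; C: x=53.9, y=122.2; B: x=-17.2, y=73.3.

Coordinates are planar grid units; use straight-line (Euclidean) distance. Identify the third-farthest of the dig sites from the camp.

C

Distance to each, sorted:
D: 131.8
A: 114.2
C: 102.9
B: 48.0
E: 23.2
The third-farthest is C at 102.9.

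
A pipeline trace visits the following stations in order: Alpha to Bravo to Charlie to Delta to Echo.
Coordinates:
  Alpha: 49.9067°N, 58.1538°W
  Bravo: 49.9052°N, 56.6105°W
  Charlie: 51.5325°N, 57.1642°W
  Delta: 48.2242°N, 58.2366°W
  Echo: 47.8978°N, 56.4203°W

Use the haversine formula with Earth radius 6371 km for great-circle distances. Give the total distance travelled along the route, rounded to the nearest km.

Leg distances:
Alpha→Bravo: 110.5 km  (cumulative 110.5 km)
Bravo→Charlie: 185.1 km  (cumulative 295.6 km)
Charlie→Delta: 375.8 km  (cumulative 671.4 km)
Delta→Echo: 139.8 km  (cumulative 811.2 km)
Total route length ≈ 811 km.

811 km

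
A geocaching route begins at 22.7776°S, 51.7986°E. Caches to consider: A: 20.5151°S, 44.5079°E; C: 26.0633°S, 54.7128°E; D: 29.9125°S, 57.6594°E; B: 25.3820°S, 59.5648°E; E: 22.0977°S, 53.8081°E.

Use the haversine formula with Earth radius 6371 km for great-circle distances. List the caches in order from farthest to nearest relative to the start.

D, B, A, C, E

Distance from the start at 22.7776°S, 51.7986°E to each:
D 29.9125°S, 57.6594°E: 984.7 km
B 25.3820°S, 59.5648°E: 839.7 km
A 20.5151°S, 44.5079°E: 794.3 km
C 26.0633°S, 54.7128°E: 469.6 km
E 22.0977°S, 53.8081°E: 219.9 km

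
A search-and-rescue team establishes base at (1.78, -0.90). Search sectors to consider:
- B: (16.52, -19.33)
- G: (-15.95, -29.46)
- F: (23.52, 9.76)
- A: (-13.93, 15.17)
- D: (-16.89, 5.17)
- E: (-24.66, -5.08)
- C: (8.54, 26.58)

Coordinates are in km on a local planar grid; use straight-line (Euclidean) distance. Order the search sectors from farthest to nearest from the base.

Distance from the base at (1.78, -0.90) to each:
G (-15.95, -29.46): 33.6 km
C (8.54, 26.58): 28.3 km
E (-24.66, -5.08): 26.8 km
F (23.52, 9.76): 24.2 km
B (16.52, -19.33): 23.6 km
A (-13.93, 15.17): 22.5 km
D (-16.89, 5.17): 19.6 km

G, C, E, F, B, A, D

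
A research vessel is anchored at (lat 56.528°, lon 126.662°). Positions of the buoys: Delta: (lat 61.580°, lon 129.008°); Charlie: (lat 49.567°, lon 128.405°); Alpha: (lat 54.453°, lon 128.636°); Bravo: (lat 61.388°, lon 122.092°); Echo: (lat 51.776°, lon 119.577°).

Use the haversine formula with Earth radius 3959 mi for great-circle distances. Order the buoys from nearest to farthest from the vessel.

Distances from the vessel:
Alpha (lat 54.453°, lon 128.636°): 162.9 mi
Delta (lat 61.580°, lon 129.008°): 358.8 mi
Bravo (lat 61.388°, lon 122.092°): 373.0 mi
Echo (lat 51.776°, lon 119.577°): 435.5 mi
Charlie (lat 49.567°, lon 128.405°): 486.4 mi

Alpha, Delta, Bravo, Echo, Charlie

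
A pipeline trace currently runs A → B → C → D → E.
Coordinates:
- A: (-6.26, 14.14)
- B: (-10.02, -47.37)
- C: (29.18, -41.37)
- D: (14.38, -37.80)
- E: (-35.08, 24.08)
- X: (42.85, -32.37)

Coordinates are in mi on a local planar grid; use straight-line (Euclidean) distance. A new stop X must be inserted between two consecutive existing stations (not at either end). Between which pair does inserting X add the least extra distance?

between C and D

Added distance for inserting X between each consecutive pair:
A–B: 61.0 mi
B–C: 31.7 mi
C–D: 30.1 mi
D–E: 46.0 mi
Smallest added distance is 30.1 mi, inserting between C and D.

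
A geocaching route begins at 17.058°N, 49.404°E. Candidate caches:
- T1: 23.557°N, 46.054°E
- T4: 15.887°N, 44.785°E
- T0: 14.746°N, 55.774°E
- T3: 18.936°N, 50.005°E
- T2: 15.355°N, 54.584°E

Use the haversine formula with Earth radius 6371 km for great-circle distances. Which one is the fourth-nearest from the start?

Distance to each, sorted:
T3: 218.3 km
T4: 509.4 km
T2: 584.6 km
T0: 728.0 km
T1: 802.6 km
The fourth-nearest is T0 at 728.0 km.

T0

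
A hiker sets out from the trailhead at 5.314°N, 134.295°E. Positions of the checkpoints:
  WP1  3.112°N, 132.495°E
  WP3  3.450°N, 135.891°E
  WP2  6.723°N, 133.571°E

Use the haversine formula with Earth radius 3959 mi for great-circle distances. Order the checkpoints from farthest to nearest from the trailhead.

WP1, WP3, WP2

Computing each great-circle distance from 5.314°N, 134.295°E:
WP1 3.112°N, 132.495°E: 196.3 mi
WP3 3.450°N, 135.891°E: 169.3 mi
WP2 6.723°N, 133.571°E: 109.3 mi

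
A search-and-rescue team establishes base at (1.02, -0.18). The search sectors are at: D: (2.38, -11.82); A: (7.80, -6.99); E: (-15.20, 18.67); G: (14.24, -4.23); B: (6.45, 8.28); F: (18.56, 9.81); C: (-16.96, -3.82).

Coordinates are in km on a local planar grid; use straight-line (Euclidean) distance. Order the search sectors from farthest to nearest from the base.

Distance from the base at (1.02, -0.18) to each:
E (-15.20, 18.67): 24.9 km
F (18.56, 9.81): 20.2 km
C (-16.96, -3.82): 18.3 km
G (14.24, -4.23): 13.8 km
D (2.38, -11.82): 11.7 km
B (6.45, 8.28): 10.1 km
A (7.80, -6.99): 9.6 km

E, F, C, G, D, B, A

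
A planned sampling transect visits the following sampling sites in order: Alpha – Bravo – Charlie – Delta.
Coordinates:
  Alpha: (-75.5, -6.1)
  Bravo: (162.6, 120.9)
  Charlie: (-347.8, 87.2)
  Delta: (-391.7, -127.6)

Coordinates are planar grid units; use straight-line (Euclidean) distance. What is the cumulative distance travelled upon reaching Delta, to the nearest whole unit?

1001

Leg distances:
Alpha→Bravo: 269.9  (cumulative 269.9)
Bravo→Charlie: 511.5  (cumulative 781.4)
Charlie→Delta: 219.2  (cumulative 1000.6)
Cumulative distance at Delta ≈ 1001.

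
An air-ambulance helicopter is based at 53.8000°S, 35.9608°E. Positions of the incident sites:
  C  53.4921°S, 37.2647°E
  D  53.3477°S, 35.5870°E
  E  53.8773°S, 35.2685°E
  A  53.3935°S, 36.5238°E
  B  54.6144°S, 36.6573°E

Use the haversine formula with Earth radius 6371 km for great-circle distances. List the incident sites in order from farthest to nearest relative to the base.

Distance from the base at 53.8000°S, 35.9608°E to each:
B 54.6144°S, 36.6573°E: 101.3 km
C 53.4921°S, 37.2647°E: 92.5 km
A 53.3935°S, 36.5238°E: 58.5 km
D 53.3477°S, 35.5870°E: 56.0 km
E 53.8773°S, 35.2685°E: 46.2 km

B, C, A, D, E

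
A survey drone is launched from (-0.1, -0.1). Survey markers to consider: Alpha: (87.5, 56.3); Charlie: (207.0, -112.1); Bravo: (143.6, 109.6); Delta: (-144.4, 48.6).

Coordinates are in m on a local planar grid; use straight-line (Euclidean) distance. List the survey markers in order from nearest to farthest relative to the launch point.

Alpha, Delta, Bravo, Charlie

Distances from the launch point:
Alpha (87.5, 56.3): 104.2 m
Delta (-144.4, 48.6): 152.3 m
Bravo (143.6, 109.6): 180.8 m
Charlie (207.0, -112.1): 235.4 m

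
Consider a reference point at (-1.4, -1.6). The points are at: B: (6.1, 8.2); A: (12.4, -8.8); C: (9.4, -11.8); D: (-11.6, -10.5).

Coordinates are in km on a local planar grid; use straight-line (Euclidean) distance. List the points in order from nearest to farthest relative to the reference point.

Distance from the reference point at (-1.4, -1.6) to each:
B (6.1, 8.2): 12.3 km
D (-11.6, -10.5): 13.5 km
C (9.4, -11.8): 14.9 km
A (12.4, -8.8): 15.6 km

B, D, C, A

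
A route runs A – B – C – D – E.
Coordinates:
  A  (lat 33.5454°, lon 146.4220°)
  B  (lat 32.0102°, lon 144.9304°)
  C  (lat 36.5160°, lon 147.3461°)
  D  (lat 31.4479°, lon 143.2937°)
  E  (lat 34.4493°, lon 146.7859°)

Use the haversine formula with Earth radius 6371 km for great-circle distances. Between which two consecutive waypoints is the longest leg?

Leg distances:
A→B: 220.4 km
B→C: 547.9 km
C→D: 676.0 km
D→E: 466.4 km
The longest leg is C–D at 676.0 km.

C–D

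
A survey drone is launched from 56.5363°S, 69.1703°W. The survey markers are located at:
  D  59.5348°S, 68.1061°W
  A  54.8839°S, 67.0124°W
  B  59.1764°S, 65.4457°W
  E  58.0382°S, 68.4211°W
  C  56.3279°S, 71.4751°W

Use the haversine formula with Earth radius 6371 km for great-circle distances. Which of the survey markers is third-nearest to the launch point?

Distance to each, sorted:
C: 143.6 km
E: 173.0 km
A: 228.1 km
D: 339.2 km
B: 366.9 km
The third-nearest is A at 228.1 km.

A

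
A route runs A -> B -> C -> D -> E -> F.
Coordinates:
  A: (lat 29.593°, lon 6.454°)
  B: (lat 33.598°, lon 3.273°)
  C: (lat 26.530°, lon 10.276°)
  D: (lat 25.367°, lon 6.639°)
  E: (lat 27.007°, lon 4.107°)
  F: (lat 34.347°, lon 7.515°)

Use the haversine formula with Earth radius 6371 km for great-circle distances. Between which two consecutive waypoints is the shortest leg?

Leg distances:
A→B: 537.6 km
B→C: 1034.7 km
C→D: 385.9 km
D→E: 311.6 km
E→F: 878.7 km
The shortest leg is D–E at 311.6 km.

D–E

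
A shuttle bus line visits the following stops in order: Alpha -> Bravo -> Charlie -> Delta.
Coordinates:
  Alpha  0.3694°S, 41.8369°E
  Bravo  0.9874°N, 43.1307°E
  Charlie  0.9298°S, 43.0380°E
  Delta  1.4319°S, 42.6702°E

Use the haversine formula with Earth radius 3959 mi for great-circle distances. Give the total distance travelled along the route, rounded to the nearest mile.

Leg distances:
Alpha→Bravo: 129.5 mi  (cumulative 129.5 mi)
Bravo→Charlie: 132.6 mi  (cumulative 262.2 mi)
Charlie→Delta: 43.0 mi  (cumulative 305.2 mi)
Total route length ≈ 305 mi.

305 mi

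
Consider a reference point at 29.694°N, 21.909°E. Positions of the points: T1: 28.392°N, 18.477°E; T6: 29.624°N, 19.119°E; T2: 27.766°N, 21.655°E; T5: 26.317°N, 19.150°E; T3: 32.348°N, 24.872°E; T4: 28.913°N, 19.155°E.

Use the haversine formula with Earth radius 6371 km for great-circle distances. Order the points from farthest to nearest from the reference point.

Distances from the reference point:
T5 26.317°N, 19.150°E: 463.0 km
T3 32.348°N, 24.872°E: 408.4 km
T1 28.392°N, 18.477°E: 363.7 km
T4 28.913°N, 19.155°E: 280.8 km
T6 29.624°N, 19.119°E: 269.7 km
T2 27.766°N, 21.655°E: 215.8 km

T5, T3, T1, T4, T6, T2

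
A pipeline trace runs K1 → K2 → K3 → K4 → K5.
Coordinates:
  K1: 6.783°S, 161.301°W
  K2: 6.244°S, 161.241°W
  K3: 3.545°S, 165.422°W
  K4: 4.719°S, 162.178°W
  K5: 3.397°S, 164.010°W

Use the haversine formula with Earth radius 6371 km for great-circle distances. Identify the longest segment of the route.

K2–K3

Leg distances:
K1→K2: 60.3 km
K2→K3: 551.9 km
K3→K4: 382.7 km
K4→K5: 250.8 km
The longest leg is K2–K3 at 551.9 km.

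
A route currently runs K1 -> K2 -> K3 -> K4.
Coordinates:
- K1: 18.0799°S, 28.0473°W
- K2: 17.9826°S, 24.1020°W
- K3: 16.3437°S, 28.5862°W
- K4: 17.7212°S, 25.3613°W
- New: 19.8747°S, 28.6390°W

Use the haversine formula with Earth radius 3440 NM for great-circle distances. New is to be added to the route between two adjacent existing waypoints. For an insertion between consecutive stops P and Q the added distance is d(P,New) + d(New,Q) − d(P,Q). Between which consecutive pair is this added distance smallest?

Added distance for inserting New between each consecutive pair:
K1–K2: 169.1 NM
K2–K3: 218.2 NM
K3–K4: 236.0 NM
Smallest added distance is 169.1 NM, inserting between K1 and K2.

between K1 and K2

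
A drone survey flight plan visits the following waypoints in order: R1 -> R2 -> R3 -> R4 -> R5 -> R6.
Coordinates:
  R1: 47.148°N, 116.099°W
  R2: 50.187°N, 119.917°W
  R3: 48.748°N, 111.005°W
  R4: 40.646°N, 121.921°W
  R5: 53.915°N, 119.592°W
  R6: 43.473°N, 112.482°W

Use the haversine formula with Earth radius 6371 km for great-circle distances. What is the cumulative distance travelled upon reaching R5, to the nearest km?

3833 km

Leg distances:
R1→R2: 439.0 km  (cumulative 439.0 km)
R2→R3: 663.1 km  (cumulative 1102.1 km)
R3→R4: 1245.0 km  (cumulative 2347.1 km)
R4→R5: 1485.7 km  (cumulative 3832.8 km)
Cumulative distance at R5 ≈ 3833 km.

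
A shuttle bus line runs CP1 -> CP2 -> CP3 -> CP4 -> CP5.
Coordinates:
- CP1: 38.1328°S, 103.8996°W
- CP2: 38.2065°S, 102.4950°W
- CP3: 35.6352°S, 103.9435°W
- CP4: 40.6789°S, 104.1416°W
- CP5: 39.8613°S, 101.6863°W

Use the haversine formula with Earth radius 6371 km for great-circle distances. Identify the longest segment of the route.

Leg distances:
CP1→CP2: 123.1 km
CP2→CP3: 313.6 km
CP3→CP4: 561.1 km
CP4→CP5: 227.3 km
The longest leg is CP3–CP4 at 561.1 km.

CP3–CP4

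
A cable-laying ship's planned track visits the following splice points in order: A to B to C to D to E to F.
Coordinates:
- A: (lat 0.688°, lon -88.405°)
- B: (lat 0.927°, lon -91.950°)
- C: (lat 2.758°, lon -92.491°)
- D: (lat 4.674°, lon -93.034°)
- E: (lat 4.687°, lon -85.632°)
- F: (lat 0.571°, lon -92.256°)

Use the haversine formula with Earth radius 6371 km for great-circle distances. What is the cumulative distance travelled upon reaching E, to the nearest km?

Leg distances:
A→B: 395.0 km  (cumulative 395.0 km)
B→C: 212.3 km  (cumulative 607.3 km)
C→D: 221.4 km  (cumulative 828.7 km)
D→E: 820.3 km  (cumulative 1649.1 km)
Cumulative distance at E ≈ 1649 km.

1649 km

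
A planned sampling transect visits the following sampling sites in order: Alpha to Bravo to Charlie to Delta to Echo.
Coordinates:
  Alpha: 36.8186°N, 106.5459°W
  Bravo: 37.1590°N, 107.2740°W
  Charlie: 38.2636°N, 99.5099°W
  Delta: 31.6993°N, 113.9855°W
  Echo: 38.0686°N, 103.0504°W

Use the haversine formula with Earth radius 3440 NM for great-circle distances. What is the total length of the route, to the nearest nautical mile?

1887 NM

Leg distances:
Alpha→Bravo: 40.5 NM  (cumulative 40.5 NM)
Bravo→Charlie: 374.6 NM  (cumulative 415.0 NM)
Charlie→Delta: 812.5 NM  (cumulative 1227.5 NM)
Delta→Echo: 659.7 NM  (cumulative 1887.3 NM)
Total route length ≈ 1887 NM.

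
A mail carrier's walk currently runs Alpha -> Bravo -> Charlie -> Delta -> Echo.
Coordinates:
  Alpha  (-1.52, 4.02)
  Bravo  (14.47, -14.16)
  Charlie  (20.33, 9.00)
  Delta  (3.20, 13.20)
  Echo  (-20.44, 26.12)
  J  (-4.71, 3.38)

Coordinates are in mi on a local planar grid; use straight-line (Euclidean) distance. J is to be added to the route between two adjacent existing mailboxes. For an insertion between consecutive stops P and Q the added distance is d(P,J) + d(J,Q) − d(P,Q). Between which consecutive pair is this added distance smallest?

between Alpha and Bravo

Added distance for inserting J between each consecutive pair:
Alpha–Bravo: 5.0 mi
Bravo–Charlie: 27.8 mi
Charlie–Delta: 20.6 mi
Delta–Echo: 13.3 mi
Smallest added distance is 5.0 mi, inserting between Alpha and Bravo.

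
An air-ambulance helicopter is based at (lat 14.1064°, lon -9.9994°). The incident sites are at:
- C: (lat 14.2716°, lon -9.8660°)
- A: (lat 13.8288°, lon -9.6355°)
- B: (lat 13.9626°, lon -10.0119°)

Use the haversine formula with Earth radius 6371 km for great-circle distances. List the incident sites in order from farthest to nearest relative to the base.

A, C, B

Distances from the base:
A (lat 13.8288°, lon -9.6355°): 49.9 km
C (lat 14.2716°, lon -9.8660°): 23.3 km
B (lat 13.9626°, lon -10.0119°): 16.0 km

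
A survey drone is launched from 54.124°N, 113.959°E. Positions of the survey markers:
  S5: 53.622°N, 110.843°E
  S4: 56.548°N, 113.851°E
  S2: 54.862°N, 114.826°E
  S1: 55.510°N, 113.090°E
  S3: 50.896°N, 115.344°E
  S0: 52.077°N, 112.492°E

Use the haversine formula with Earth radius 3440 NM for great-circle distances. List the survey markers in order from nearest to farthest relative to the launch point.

Distances from the launch point:
S2 54.862°N, 114.826°E: 53.6 NM
S1 55.510°N, 113.090°E: 88.5 NM
S5 53.622°N, 110.843°E: 114.3 NM
S0 52.077°N, 112.492°E: 133.8 NM
S4 56.548°N, 113.851°E: 145.6 NM
S3 50.896°N, 115.344°E: 200.3 NM

S2, S1, S5, S0, S4, S3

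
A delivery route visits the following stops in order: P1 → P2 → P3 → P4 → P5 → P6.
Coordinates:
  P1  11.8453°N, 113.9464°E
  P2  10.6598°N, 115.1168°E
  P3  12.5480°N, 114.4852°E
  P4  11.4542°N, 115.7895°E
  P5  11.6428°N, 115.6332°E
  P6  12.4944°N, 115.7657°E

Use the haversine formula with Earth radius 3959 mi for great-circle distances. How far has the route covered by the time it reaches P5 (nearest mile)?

Leg distances:
P1→P2: 114.0 mi  (cumulative 114.0 mi)
P2→P3: 137.3 mi  (cumulative 251.3 mi)
P3→P4: 116.1 mi  (cumulative 367.4 mi)
P4→P5: 16.8 mi  (cumulative 384.2 mi)
Cumulative distance at P5 ≈ 384 mi.

384 mi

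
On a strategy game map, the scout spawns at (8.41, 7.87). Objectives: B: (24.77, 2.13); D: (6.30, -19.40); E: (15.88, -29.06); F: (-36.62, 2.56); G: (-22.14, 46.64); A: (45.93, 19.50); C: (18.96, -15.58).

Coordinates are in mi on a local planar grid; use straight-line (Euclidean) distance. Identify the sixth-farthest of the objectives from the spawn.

C

Distances from the spawn ((8.41, 7.87)):
G: 49.4 mi
F: 45.3 mi
A: 39.3 mi
E: 37.7 mi
D: 27.4 mi
C: 25.7 mi
B: 17.3 mi
The sixth-farthest is C at 25.7 mi.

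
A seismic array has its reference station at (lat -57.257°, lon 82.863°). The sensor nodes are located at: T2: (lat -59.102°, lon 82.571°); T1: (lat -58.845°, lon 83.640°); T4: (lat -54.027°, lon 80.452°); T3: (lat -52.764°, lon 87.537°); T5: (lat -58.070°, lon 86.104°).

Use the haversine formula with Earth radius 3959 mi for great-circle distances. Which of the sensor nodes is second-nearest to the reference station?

Distances from the reference station ((lat -57.257°, lon 82.863°)):
T1: 113.3 mi
T2: 127.9 mi
T5: 132.3 mi
T4: 242.1 mi
T3: 361.3 mi
The second-nearest is T2 at 127.9 mi.

T2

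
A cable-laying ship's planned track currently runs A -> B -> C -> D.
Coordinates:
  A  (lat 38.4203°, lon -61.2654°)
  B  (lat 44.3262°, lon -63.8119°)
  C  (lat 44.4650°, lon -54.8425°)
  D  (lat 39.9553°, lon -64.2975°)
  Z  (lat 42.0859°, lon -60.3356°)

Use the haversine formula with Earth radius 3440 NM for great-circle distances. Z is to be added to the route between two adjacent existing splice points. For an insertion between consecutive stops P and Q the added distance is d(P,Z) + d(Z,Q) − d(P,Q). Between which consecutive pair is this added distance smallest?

between C and D

Added distance for inserting Z between each consecutive pair:
A–B: 54.6 NM
B–C: 97.6 NM
C–D: 0.0 NM
Smallest added distance is 0.0 NM, inserting between C and D.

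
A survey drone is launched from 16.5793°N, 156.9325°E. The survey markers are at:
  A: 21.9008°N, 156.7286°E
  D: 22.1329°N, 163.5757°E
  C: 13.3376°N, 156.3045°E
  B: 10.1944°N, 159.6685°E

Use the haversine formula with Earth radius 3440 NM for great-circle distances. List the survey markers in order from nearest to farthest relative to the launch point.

C, A, B, D

Computing each great-circle distance from 16.5793°N, 156.9325°E:
C 13.3376°N, 156.3045°E: 198.0 NM
A 21.9008°N, 156.7286°E: 319.7 NM
B 10.1944°N, 159.6685°E: 415.3 NM
D 22.1329°N, 163.5757°E: 502.6 NM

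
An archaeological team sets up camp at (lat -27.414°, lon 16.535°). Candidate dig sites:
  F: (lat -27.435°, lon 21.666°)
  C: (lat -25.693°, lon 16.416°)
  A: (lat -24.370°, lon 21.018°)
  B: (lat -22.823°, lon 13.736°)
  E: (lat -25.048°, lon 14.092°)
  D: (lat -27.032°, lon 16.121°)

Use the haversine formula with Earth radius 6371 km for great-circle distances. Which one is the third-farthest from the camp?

Distance to each, sorted:
B: 583.0 km
A: 561.8 km
F: 506.4 km
E: 358.6 km
C: 191.7 km
D: 59.0 km
The third-farthest is F at 506.4 km.

F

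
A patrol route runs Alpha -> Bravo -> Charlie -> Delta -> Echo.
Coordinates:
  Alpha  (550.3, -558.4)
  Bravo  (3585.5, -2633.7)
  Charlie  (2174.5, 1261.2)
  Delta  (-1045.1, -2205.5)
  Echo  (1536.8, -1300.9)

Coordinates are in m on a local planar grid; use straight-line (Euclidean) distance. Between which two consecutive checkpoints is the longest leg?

Leg distances:
Alpha→Bravo: 3676.9 m
Bravo→Charlie: 4142.6 m
Charlie→Delta: 4731.2 m
Delta→Echo: 2735.8 m
The longest leg is Charlie–Delta at 4731.2 m.

Charlie–Delta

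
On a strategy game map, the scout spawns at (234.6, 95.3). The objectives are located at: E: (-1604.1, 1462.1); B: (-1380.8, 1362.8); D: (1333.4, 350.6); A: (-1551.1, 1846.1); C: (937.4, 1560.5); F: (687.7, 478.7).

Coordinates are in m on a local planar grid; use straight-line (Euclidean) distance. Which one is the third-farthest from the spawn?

Distance to each, sorted:
A: 2500.8 m
E: 2291.1 m
B: 2053.3 m
C: 1625.0 m
D: 1128.1 m
F: 593.5 m
The third-farthest is B at 2053.3 m.

B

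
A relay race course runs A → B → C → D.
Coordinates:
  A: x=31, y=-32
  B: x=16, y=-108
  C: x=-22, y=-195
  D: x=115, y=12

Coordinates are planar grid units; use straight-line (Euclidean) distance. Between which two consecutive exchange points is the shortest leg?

A–B

Leg distances:
A→B: 77.5
B→C: 94.9
C→D: 248.2
The shortest leg is A–B at 77.5.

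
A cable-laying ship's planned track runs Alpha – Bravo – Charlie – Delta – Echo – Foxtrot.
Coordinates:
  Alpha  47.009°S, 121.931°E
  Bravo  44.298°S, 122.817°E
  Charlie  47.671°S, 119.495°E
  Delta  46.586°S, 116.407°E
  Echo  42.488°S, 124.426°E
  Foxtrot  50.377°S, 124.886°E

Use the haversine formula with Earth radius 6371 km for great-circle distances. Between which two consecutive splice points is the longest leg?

Echo–Foxtrot

Leg distances:
Alpha→Bravo: 309.2 km
Bravo→Charlie: 454.4 km
Charlie→Delta: 262.9 km
Delta→Echo: 781.4 km
Echo→Foxtrot: 877.9 km
The longest leg is Echo–Foxtrot at 877.9 km.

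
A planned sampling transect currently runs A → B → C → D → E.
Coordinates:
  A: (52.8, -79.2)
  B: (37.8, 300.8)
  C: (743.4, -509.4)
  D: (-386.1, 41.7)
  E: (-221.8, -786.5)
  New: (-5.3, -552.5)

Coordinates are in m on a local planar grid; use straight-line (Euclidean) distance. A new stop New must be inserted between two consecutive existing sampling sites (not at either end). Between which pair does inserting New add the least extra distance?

Added distance for inserting New between each consecutive pair:
A–B: 950.9 m
B–C: 529.9 m
C–D: 198.9 m
D–E: 180.2 m
Smallest added distance is 180.2 m, inserting between D and E.

between D and E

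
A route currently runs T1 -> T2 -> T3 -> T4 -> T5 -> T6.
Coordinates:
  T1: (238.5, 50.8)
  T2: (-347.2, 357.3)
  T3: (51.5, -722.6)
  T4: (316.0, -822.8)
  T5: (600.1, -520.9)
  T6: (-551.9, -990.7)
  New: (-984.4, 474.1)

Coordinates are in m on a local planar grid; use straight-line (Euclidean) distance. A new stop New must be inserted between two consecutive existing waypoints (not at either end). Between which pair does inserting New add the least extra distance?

between T2 and T3

Added distance for inserting New between each consecutive pair:
T1–T2: 1280.9 m
T2–T3: 1079.4 m
T3–T4: 3136.5 m
T4–T5: 3293.0 m
T5–T6: 2154.2 m
Smallest added distance is 1079.4 m, inserting between T2 and T3.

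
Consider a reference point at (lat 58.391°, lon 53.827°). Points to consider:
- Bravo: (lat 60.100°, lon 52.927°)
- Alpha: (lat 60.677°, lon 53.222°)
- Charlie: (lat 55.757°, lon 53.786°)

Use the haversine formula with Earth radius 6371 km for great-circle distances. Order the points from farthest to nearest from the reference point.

Charlie, Alpha, Bravo

Distances from the reference point:
Charlie (lat 55.757°, lon 53.786°): 292.9 km
Alpha (lat 60.677°, lon 53.222°): 256.5 km
Bravo (lat 60.100°, lon 52.927°): 196.8 km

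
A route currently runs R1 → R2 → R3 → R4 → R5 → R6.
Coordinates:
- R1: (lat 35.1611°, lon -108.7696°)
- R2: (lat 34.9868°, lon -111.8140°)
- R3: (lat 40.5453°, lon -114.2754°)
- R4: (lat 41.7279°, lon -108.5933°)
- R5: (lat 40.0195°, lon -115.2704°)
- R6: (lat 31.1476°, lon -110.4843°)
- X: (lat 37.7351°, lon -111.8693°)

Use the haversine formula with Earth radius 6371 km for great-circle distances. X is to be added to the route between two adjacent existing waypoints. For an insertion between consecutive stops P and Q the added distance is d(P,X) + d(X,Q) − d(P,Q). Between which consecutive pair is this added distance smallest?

between R2 and R3

Added distance for inserting X between each consecutive pair:
R1–R2: 426.4 km
R2–R3: 25.9 km
R3–R4: 406.4 km
R4–R5: 321.2 km
R5–R6: 55.4 km
Smallest added distance is 25.9 km, inserting between R2 and R3.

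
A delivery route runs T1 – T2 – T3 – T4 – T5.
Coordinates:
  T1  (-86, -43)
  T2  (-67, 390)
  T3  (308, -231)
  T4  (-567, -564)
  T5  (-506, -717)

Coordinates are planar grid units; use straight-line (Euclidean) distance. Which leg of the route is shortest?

Leg distances:
T1→T2: 433.4
T2→T3: 725.4
T3→T4: 936.2
T4→T5: 164.7
The shortest leg is T4–T5 at 164.7.

T4–T5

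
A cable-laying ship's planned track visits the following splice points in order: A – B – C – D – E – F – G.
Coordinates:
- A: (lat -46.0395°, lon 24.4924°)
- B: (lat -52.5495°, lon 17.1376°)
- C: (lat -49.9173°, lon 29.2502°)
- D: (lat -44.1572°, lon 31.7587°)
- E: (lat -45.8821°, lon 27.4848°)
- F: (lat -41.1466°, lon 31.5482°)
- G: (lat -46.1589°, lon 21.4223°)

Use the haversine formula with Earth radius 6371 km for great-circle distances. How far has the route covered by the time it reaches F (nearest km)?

3464 km

Leg distances:
A→B: 898.2 km  (cumulative 898.2 km)
B→C: 891.4 km  (cumulative 1789.5 km)
C→D: 668.0 km  (cumulative 2457.6 km)
D→E: 386.7 km  (cumulative 2844.3 km)
E→F: 620.0 km  (cumulative 3464.3 km)
Cumulative distance at F ≈ 3464 km.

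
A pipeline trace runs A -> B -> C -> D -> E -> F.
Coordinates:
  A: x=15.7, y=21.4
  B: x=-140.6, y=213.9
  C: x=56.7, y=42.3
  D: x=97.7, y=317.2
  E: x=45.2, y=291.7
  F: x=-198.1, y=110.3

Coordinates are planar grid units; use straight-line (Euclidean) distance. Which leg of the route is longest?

E–F

Leg distances:
A→B: 248.0
B→C: 261.5
C→D: 277.9
D→E: 58.4
E→F: 303.5
The longest leg is E–F at 303.5.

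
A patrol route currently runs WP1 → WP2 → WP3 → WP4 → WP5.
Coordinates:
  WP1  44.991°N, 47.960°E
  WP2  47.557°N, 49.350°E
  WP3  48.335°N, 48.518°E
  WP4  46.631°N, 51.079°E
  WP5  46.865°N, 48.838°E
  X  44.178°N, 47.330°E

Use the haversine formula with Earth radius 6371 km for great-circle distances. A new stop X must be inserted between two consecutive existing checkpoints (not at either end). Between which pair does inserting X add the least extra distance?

between WP1 and WP2

Added distance for inserting X between each consecutive pair:
WP1–WP2: 205.5 km
WP2–WP3: 771.7 km
WP3–WP4: 601.1 km
WP4–WP5: 548.3 km
Smallest added distance is 205.5 km, inserting between WP1 and WP2.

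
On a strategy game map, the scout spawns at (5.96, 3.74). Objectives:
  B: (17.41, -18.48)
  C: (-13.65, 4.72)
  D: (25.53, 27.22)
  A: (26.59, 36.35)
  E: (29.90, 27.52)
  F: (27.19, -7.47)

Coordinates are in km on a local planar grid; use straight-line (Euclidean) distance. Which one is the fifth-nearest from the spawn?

E

Distances from the spawn ((5.96, 3.74)):
C: 19.6 km
F: 24.0 km
B: 25.0 km
D: 30.6 km
E: 33.7 km
A: 38.6 km
The fifth-nearest is E at 33.7 km.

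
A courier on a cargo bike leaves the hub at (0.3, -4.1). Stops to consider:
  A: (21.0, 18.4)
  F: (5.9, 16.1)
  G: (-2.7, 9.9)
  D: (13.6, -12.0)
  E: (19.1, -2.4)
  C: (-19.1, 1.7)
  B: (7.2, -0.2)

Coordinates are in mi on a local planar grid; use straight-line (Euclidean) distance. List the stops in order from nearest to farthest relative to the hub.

Distance from the hub at (0.3, -4.1) to each:
B (7.2, -0.2): 7.9 mi
G (-2.7, 9.9): 14.3 mi
D (13.6, -12.0): 15.5 mi
E (19.1, -2.4): 18.9 mi
C (-19.1, 1.7): 20.2 mi
F (5.9, 16.1): 21.0 mi
A (21.0, 18.4): 30.6 mi

B, G, D, E, C, F, A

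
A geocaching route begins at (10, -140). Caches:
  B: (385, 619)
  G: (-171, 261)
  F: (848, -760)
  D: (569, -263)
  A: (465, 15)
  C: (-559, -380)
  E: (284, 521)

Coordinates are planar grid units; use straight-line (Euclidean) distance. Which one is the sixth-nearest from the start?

B

Distance to each, sorted:
G: 440.0
A: 480.7
D: 572.4
C: 617.5
E: 715.5
B: 846.6
F: 1042.4
The sixth-nearest is B at 846.6.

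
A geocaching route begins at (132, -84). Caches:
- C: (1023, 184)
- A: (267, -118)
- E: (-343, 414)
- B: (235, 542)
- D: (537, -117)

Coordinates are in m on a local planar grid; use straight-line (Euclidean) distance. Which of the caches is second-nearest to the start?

D

Distance to each, sorted:
A: 139.2 m
D: 406.3 m
B: 634.4 m
E: 688.2 m
C: 930.4 m
The second-nearest is D at 406.3 m.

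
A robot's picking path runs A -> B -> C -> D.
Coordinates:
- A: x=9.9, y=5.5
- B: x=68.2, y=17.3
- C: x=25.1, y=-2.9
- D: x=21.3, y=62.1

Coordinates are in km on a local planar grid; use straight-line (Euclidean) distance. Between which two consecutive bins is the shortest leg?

Leg distances:
A→B: 59.5 km
B→C: 47.6 km
C→D: 65.1 km
The shortest leg is B–C at 47.6 km.

B–C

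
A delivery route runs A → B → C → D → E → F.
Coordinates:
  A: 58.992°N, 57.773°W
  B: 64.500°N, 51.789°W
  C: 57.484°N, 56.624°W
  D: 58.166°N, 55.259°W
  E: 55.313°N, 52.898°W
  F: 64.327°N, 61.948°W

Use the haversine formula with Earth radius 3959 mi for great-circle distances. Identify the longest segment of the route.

E–F

Leg distances:
A→B: 427.5 mi
B→C: 510.8 mi
C→D: 68.9 mi
D→E: 216.5 mi
E→F: 696.1 mi
The longest leg is E–F at 696.1 mi.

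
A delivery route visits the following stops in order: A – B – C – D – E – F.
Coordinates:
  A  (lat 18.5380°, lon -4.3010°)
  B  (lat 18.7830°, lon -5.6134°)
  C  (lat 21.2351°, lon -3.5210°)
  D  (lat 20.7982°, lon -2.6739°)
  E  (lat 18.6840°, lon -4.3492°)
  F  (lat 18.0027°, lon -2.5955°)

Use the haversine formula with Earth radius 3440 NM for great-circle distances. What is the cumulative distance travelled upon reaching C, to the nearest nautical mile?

Leg distances:
A→B: 76.1 NM  (cumulative 76.1 NM)
B→C: 188.7 NM  (cumulative 264.8 NM)
Cumulative distance at C ≈ 265 NM.

265 NM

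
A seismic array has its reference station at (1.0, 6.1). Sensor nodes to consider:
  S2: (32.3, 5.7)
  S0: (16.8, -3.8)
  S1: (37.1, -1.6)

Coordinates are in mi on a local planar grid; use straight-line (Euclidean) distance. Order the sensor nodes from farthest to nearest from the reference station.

S1, S2, S0

Distance from the reference station at (1.0, 6.1) to each:
S1 (37.1, -1.6): 36.9 mi
S2 (32.3, 5.7): 31.3 mi
S0 (16.8, -3.8): 18.6 mi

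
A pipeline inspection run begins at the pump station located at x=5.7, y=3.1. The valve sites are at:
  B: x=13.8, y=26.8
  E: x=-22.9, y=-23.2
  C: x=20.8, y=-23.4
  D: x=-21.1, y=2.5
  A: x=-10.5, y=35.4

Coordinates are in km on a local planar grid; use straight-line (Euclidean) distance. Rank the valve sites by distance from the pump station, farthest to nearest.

E, A, C, D, B

Distance from the pump station at x=5.7, y=3.1 to each:
E x=-22.9, y=-23.2: 38.9 km
A x=-10.5, y=35.4: 36.1 km
C x=20.8, y=-23.4: 30.5 km
D x=-21.1, y=2.5: 26.8 km
B x=13.8, y=26.8: 25.0 km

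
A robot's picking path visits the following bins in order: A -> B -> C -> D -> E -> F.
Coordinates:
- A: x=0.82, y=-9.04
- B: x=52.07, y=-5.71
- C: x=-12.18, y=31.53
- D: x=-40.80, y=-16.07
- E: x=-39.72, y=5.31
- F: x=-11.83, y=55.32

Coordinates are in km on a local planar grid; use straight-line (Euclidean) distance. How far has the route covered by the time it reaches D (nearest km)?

Leg distances:
A→B: 51.4 km  (cumulative 51.4 km)
B→C: 74.3 km  (cumulative 125.6 km)
C→D: 55.5 km  (cumulative 181.2 km)
Cumulative distance at D ≈ 181 km.

181 km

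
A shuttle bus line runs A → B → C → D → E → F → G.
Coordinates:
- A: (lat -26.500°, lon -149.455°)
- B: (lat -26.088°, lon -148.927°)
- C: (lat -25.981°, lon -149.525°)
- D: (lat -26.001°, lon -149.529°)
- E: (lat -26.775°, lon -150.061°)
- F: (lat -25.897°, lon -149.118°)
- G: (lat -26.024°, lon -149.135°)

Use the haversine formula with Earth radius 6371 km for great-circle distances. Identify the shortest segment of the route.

C–D

Leg distances:
A→B: 69.8 km
B→C: 60.9 km
C→D: 2.3 km
D→E: 101.1 km
E→F: 135.5 km
F→G: 14.2 km
The shortest leg is C–D at 2.3 km.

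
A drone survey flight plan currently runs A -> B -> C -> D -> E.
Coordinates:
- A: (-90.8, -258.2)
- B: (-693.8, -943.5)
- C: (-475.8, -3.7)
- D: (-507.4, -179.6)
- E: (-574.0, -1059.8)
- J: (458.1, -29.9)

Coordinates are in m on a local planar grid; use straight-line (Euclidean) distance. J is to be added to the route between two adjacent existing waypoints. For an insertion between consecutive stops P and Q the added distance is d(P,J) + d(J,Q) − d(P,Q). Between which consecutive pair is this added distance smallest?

Added distance for inserting J between each consecutive pair:
A–B: 1151.9 m
B–C: 1439.7 m
C–D: 1732.6 m
D–E: 1552.4 m
Smallest added distance is 1151.9 m, inserting between A and B.

between A and B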